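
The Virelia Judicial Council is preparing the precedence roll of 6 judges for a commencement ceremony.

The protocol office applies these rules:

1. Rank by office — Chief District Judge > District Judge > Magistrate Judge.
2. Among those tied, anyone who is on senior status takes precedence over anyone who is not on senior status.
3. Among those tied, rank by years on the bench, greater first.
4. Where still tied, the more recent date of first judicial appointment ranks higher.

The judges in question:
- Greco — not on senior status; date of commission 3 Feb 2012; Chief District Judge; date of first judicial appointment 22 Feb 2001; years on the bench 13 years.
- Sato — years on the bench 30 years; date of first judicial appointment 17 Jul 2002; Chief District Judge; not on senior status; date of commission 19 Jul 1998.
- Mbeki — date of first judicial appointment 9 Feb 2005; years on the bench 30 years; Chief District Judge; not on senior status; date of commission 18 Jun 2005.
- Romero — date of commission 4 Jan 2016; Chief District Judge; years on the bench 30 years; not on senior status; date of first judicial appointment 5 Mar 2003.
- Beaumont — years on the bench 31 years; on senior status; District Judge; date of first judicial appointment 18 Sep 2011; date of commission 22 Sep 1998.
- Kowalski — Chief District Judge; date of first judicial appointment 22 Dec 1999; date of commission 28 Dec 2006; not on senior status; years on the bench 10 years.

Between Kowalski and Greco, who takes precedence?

Greco

By office: Mbeki, Romero, Sato, Greco and Kowalski (Chief District Judge); then Beaumont (District Judge).
Mbeki, Romero, Sato, Greco and Kowalski are each not on senior status, so the next rule applies.
Among Mbeki, Romero, Sato, Greco and Kowalski, by years on the bench (higher first): Mbeki, Romero and Sato (30 years) before Greco (13 years) before Kowalski (10 years).
Among Mbeki, Romero and Sato, by date of first judicial appointment (later first): Mbeki (9 Feb 2005) before Romero (5 Mar 2003) before Sato (17 Jul 2002).
So Greco takes precedence.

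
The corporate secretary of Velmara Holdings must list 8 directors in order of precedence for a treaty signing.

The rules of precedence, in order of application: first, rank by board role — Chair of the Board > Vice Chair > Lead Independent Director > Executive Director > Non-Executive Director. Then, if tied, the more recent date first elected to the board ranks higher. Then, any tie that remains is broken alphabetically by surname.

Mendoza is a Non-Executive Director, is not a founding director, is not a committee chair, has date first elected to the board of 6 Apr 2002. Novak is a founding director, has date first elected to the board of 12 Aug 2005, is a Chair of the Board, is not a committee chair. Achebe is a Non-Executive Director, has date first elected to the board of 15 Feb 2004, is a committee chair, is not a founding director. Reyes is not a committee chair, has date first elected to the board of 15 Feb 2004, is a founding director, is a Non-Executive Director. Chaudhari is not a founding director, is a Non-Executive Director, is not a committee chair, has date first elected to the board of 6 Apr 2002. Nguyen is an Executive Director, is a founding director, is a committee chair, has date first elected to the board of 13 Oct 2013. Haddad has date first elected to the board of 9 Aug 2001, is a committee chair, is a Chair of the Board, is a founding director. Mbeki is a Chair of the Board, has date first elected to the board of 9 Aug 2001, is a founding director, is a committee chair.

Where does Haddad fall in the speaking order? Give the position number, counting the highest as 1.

2

By board role: Novak, Haddad and Mbeki (Chair of the Board); then Nguyen (Executive Director); then Achebe, Reyes, Chaudhari and Mendoza (Non-Executive Director).
Among Novak, Haddad and Mbeki, by date first elected to the board (later first): Novak (12 Aug 2005) before Haddad and Mbeki (9 Aug 2001).
Among Haddad and Mbeki, alphabetically by surname: Haddad before Mbeki.
Among Achebe, Reyes, Chaudhari and Mendoza, by date first elected to the board (later first): Achebe and Reyes (15 Feb 2004) before Chaudhari and Mendoza (6 Apr 2002).
Among Achebe and Reyes, alphabetically by surname: Achebe before Reyes.
Among Chaudhari and Mendoza, alphabetically by surname: Chaudhari before Mendoza.
Order: Novak, Haddad, Mbeki, Nguyen, Achebe, Reyes, Chaudhari, Mendoza. So position 2.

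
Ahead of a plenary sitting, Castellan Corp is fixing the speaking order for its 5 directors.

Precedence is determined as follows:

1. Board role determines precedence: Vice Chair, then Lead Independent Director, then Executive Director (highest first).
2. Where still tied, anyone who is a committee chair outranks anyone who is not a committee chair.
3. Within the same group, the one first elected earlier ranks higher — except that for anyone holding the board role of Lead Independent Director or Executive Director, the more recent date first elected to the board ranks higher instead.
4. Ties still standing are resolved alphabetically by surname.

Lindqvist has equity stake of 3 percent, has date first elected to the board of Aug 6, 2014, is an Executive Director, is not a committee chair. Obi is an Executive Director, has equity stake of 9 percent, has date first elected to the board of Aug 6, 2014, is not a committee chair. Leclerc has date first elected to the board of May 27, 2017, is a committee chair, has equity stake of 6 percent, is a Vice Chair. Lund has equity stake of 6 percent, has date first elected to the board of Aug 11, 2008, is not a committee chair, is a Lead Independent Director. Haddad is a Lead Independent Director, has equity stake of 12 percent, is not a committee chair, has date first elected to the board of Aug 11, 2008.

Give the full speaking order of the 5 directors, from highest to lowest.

By board role: Leclerc (Vice Chair); then Haddad and Lund (Lead Independent Director); then Lindqvist and Obi (Executive Director).
Haddad and Lund are each not a committee chair, so the next rule applies.
Haddad and Lund both have date first elected to the board Aug 11, 2008, so the next rule applies.
Among Haddad and Lund, alphabetically by surname: Haddad before Lund.
Lindqvist and Obi are each not a committee chair, so the next rule applies.
Lindqvist and Obi both have date first elected to the board Aug 6, 2014, so the next rule applies.
Among Lindqvist and Obi, alphabetically by surname: Lindqvist before Obi.
Full order: Leclerc, Haddad, Lund, Lindqvist, Obi.

Leclerc, Haddad, Lund, Lindqvist, Obi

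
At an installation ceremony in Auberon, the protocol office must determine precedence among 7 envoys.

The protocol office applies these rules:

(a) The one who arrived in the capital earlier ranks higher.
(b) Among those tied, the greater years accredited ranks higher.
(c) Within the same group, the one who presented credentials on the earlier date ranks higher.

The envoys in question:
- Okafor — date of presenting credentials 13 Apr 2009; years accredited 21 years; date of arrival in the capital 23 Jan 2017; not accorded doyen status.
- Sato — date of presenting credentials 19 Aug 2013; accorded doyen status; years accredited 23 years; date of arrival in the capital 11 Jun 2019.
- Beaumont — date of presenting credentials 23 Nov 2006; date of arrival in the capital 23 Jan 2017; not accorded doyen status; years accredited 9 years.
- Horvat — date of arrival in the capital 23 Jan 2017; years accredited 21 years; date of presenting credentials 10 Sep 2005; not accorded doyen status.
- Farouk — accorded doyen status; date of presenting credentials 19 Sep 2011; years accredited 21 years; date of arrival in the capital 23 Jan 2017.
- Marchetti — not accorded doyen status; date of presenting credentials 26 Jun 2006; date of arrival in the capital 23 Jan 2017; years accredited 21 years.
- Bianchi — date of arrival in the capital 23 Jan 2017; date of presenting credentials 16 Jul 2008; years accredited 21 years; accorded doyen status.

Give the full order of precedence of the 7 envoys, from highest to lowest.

By date of arrival in the capital (earlier first): Horvat, Marchetti, Bianchi, Okafor, Farouk and Beaumont (each 23 Jan 2017); then Sato (11 Jun 2019).
Among Horvat, Marchetti, Bianchi, Okafor, Farouk and Beaumont, by years accredited (higher first): Horvat, Marchetti, Bianchi, Okafor and Farouk (21 years) before Beaumont (9 years).
Among Horvat, Marchetti, Bianchi, Okafor and Farouk, by date of presenting credentials (earlier first): Horvat (10 Sep 2005) before Marchetti (26 Jun 2006) before Bianchi (16 Jul 2008) before Okafor (13 Apr 2009) before Farouk (19 Sep 2011).
Full order: Horvat, Marchetti, Bianchi, Okafor, Farouk, Beaumont, Sato.

Horvat, Marchetti, Bianchi, Okafor, Farouk, Beaumont, Sato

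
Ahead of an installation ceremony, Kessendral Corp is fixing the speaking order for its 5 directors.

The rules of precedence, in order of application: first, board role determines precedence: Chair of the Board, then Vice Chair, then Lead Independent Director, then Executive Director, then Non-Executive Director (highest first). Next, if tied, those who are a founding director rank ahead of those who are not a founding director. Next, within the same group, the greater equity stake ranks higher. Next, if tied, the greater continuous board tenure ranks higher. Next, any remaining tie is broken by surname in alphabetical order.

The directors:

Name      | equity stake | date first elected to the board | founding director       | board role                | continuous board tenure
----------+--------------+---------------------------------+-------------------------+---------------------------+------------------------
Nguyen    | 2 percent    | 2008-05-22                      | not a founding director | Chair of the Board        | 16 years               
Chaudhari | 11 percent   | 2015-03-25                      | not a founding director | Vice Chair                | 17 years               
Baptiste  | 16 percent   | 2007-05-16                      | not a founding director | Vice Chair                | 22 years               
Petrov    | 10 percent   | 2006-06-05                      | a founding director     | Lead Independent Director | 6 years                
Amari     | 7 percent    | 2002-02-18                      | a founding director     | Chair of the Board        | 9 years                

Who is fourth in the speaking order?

By board role: Amari and Nguyen (Chair of the Board); then Baptiste and Chaudhari (Vice Chair); then Petrov (Lead Independent Director).
Among Amari and Nguyen, a founding director before not a founding director: Amari (a founding director) before Nguyen (not a founding director).
Baptiste and Chaudhari are each not a founding director, so the next rule applies.
Among Baptiste and Chaudhari, by equity stake (higher first): Baptiste (16 percent) before Chaudhari (11 percent).
Order: Amari, Nguyen, Baptiste, Chaudhari, Petrov.

Chaudhari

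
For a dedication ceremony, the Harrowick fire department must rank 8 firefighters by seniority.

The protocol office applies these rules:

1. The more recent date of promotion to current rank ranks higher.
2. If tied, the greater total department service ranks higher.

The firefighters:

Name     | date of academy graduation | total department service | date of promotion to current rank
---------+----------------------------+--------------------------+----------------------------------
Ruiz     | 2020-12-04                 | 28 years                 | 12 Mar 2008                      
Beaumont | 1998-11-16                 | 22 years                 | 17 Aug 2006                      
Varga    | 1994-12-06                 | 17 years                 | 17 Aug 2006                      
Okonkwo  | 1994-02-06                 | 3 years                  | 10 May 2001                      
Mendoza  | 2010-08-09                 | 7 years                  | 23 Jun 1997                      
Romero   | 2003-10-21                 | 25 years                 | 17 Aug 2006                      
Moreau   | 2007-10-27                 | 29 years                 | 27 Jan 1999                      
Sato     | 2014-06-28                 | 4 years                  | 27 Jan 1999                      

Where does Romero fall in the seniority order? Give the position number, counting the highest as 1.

By date of promotion to current rank (later first): Ruiz (12 Mar 2008); then Romero, Beaumont and Varga (each 17 Aug 2006); then Okonkwo (10 May 2001); then Moreau and Sato (both 27 Jan 1999); then Mendoza (23 Jun 1997).
Among Romero, Beaumont and Varga, by total department service (higher first): Romero (25 years) before Beaumont (22 years) before Varga (17 years).
Among Moreau and Sato, by total department service (higher first): Moreau (29 years) before Sato (4 years).
Order: Ruiz, Romero, Beaumont, Varga, Okonkwo, Moreau, Sato, Mendoza. So position 2.

2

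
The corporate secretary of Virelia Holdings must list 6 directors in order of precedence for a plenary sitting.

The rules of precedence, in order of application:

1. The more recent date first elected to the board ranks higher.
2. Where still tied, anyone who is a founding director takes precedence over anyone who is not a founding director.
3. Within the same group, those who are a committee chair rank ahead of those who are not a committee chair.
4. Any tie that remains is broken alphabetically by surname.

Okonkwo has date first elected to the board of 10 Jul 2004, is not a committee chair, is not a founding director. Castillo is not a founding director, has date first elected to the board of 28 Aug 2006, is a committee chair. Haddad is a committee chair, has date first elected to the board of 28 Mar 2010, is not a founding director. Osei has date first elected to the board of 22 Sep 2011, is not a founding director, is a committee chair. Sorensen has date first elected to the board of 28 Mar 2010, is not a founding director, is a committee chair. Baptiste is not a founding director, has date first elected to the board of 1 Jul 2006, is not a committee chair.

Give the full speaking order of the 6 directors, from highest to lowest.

Osei, Haddad, Sorensen, Castillo, Baptiste, Okonkwo

By date first elected to the board (later first): Osei (22 Sep 2011); then Haddad and Sorensen (both 28 Mar 2010); then Castillo (28 Aug 2006); then Baptiste (1 Jul 2006); then Okonkwo (10 Jul 2004).
Haddad and Sorensen are each not a founding director, so the next rule applies.
Haddad and Sorensen are each a committee chair, so the next rule applies.
Among Haddad and Sorensen, alphabetically by surname: Haddad before Sorensen.
Full order: Osei, Haddad, Sorensen, Castillo, Baptiste, Okonkwo.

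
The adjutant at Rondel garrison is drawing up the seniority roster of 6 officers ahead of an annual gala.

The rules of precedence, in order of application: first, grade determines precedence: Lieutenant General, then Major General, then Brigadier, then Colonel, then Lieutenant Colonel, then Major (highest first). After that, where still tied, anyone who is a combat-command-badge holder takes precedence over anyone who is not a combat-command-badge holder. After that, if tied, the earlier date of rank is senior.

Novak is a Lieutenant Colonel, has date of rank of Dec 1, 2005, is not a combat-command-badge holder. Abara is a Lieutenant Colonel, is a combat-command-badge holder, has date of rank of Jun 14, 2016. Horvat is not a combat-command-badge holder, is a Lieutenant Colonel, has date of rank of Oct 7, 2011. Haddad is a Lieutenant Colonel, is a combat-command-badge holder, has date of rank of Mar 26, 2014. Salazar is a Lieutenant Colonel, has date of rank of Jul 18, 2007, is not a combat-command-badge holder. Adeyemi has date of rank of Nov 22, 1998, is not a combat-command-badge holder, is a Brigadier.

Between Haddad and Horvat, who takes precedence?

Haddad

By grade: Adeyemi (Brigadier); then Haddad, Abara, Novak, Salazar and Horvat (Lieutenant Colonel).
Among Haddad, Abara, Novak, Salazar and Horvat, a combat-command-badge holder before not a combat-command-badge holder: Haddad and Abara (a combat-command-badge holder) before Novak, Salazar and Horvat (not a combat-command-badge holder).
Among Haddad and Abara, by date of rank (earlier first): Haddad (Mar 26, 2014) before Abara (Jun 14, 2016).
Among Novak, Salazar and Horvat, by date of rank (earlier first): Novak (Dec 1, 2005) before Salazar (Jul 18, 2007) before Horvat (Oct 7, 2011).
So Haddad takes precedence.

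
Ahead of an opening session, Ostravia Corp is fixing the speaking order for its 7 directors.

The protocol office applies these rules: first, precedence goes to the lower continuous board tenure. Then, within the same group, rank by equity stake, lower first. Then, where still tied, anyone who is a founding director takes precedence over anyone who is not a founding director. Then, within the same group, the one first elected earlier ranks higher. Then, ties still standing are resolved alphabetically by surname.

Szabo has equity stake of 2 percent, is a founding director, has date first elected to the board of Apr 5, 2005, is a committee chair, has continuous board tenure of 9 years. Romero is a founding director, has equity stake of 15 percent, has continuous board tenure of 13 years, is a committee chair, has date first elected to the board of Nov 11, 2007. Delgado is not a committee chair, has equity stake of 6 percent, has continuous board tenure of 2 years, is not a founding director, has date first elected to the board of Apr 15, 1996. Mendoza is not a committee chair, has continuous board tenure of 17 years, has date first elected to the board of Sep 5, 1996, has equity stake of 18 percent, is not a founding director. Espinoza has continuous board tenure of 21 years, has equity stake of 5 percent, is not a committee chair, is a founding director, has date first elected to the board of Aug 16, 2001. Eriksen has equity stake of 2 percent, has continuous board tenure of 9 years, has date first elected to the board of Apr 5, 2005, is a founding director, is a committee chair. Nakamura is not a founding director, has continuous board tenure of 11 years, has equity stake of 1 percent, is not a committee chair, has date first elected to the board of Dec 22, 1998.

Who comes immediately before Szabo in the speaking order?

By continuous board tenure (lower first): Delgado (2 years); then Eriksen and Szabo (both 9 years); then Nakamura (11 years); then Romero (13 years); then Mendoza (17 years); then Espinoza (21 years).
Eriksen and Szabo both have equity stake 2 percent, so the next rule applies.
Eriksen and Szabo are each a founding director, so the next rule applies.
Eriksen and Szabo both have date first elected to the board Apr 5, 2005, so the next rule applies.
Among Eriksen and Szabo, alphabetically by surname: Eriksen before Szabo.
Order: Delgado, Eriksen, Szabo, Nakamura, Romero, Mendoza, Espinoza.

Eriksen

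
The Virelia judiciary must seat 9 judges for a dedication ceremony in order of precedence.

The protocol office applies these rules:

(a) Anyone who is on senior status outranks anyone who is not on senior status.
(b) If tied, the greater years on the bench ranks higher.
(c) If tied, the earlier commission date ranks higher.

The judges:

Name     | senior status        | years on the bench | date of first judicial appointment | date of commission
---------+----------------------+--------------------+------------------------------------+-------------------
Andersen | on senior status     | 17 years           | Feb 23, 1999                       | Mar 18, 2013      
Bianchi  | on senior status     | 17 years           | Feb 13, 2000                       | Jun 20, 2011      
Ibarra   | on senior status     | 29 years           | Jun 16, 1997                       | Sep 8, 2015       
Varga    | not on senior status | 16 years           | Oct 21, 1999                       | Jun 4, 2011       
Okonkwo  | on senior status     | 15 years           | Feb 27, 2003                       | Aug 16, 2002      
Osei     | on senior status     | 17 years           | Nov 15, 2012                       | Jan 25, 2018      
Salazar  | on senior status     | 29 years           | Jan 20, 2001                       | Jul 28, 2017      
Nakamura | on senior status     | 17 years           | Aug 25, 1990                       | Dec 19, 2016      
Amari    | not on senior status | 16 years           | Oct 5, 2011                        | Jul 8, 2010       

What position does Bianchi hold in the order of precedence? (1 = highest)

3

By the first rule: Ibarra, Salazar, Bianchi, Andersen, Nakamura, Osei and Okonkwo (each on senior status); then Amari and Varga (both not on senior status).
Among Ibarra, Salazar, Bianchi, Andersen, Nakamura, Osei and Okonkwo, by years on the bench (higher first): Ibarra and Salazar (29 years) before Bianchi, Andersen, Nakamura and Osei (17 years) before Okonkwo (15 years).
Among Ibarra and Salazar, by date of commission (earlier first): Ibarra (Sep 8, 2015) before Salazar (Jul 28, 2017).
Among Bianchi, Andersen, Nakamura and Osei, by date of commission (earlier first): Bianchi (Jun 20, 2011) before Andersen (Mar 18, 2013) before Nakamura (Dec 19, 2016) before Osei (Jan 25, 2018).
Amari and Varga both have years on the bench 16 years, so the next rule applies.
Among Amari and Varga, by date of commission (earlier first): Amari (Jul 8, 2010) before Varga (Jun 4, 2011).
Order: Ibarra, Salazar, Bianchi, Andersen, Nakamura, Osei, Okonkwo, Amari, Varga. So position 3.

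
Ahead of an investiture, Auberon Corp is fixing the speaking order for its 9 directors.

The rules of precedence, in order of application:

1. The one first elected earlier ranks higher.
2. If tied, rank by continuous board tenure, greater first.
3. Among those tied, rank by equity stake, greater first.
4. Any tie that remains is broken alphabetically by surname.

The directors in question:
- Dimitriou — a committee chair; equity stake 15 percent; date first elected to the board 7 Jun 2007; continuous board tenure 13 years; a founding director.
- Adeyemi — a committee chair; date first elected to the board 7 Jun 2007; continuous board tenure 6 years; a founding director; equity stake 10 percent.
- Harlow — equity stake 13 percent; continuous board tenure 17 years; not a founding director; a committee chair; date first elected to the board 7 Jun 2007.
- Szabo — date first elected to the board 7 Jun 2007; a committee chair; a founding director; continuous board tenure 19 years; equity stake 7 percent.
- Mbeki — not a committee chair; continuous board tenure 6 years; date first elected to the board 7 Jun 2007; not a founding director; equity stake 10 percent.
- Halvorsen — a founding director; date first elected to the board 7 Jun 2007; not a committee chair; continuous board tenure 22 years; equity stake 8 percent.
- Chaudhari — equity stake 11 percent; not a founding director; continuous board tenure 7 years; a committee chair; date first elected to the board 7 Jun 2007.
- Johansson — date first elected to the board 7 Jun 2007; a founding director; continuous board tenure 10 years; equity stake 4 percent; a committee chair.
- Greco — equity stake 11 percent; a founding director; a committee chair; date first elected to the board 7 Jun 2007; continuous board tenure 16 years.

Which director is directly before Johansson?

By date first elected to the board (earlier first): Halvorsen, Szabo, Harlow, Greco, Dimitriou, Johansson, Chaudhari, Adeyemi and Mbeki (each 7 Jun 2007).
Among Halvorsen, Szabo, Harlow, Greco, Dimitriou, Johansson, Chaudhari, Adeyemi and Mbeki, by continuous board tenure (higher first): Halvorsen (22 years) before Szabo (19 years) before Harlow (17 years) before Greco (16 years) before Dimitriou (13 years) before Johansson (10 years) before Chaudhari (7 years) before Adeyemi and Mbeki (6 years).
Adeyemi and Mbeki both have equity stake 10 percent, so the next rule applies.
Among Adeyemi and Mbeki, alphabetically by surname: Adeyemi before Mbeki.
Order: Halvorsen, Szabo, Harlow, Greco, Dimitriou, Johansson, Chaudhari, Adeyemi, Mbeki.

Dimitriou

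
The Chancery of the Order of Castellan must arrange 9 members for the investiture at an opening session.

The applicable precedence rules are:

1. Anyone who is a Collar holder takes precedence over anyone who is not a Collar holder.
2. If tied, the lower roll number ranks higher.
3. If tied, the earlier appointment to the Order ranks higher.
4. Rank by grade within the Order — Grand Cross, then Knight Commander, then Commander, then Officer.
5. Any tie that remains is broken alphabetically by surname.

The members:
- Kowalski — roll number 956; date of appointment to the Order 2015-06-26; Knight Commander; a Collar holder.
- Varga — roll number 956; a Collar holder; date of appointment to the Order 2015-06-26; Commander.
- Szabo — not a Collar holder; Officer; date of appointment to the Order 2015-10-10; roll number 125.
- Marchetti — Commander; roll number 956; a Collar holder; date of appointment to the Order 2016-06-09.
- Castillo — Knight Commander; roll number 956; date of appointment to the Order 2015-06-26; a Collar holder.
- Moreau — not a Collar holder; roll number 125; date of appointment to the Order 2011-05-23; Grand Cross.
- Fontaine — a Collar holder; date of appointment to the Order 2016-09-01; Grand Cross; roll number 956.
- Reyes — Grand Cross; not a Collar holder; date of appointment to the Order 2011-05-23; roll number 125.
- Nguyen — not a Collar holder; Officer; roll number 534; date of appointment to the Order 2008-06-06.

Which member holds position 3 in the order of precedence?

By the first rule: Castillo, Kowalski, Varga, Marchetti and Fontaine (each a Collar holder); then Moreau, Reyes, Szabo and Nguyen (each not a Collar holder).
Castillo, Kowalski, Varga, Marchetti and Fontaine all have roll number 956, so the next rule applies.
Among Castillo, Kowalski, Varga, Marchetti and Fontaine, by date of appointment to the Order (earlier first): Castillo, Kowalski and Varga (2015-06-26) before Marchetti (2016-06-09) before Fontaine (2016-09-01).
Among Castillo, Kowalski and Varga, by grade within the Order: Castillo and Kowalski (Knight Commander) before Varga (Commander).
Among Castillo and Kowalski, alphabetically by surname: Castillo before Kowalski.
Among Moreau, Reyes, Szabo and Nguyen, by roll number (lower first): Moreau, Reyes and Szabo (125) before Nguyen (534).
Among Moreau, Reyes and Szabo, by date of appointment to the Order (earlier first): Moreau and Reyes (2011-05-23) before Szabo (2015-10-10).
Moreau and Reyes are each Grand Cross, so the next rule applies.
Among Moreau and Reyes, alphabetically by surname: Moreau before Reyes.
Order: Castillo, Kowalski, Varga, Marchetti, Fontaine, Moreau, Reyes, Szabo, Nguyen.

Varga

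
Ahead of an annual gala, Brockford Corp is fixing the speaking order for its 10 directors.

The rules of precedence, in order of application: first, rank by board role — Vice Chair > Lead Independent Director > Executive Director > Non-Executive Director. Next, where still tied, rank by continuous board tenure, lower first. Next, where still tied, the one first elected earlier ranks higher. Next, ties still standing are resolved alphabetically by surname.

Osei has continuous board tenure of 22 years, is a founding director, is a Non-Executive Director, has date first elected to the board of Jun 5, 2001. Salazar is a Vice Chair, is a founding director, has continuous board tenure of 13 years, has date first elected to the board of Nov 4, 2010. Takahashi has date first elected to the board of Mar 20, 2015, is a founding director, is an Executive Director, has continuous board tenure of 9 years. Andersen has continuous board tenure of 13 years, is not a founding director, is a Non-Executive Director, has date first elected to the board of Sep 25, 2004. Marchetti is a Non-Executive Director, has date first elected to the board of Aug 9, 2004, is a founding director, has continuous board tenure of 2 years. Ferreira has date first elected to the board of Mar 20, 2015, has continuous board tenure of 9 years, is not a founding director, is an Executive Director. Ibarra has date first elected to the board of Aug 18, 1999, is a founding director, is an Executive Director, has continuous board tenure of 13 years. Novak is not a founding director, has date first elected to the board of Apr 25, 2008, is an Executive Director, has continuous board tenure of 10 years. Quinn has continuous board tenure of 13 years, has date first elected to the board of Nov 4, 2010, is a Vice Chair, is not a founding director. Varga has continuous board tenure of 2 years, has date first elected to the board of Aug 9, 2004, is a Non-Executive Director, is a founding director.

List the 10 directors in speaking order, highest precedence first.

Quinn, Salazar, Ferreira, Takahashi, Novak, Ibarra, Marchetti, Varga, Andersen, Osei

By board role: Quinn and Salazar (Vice Chair); then Ferreira, Takahashi, Novak and Ibarra (Executive Director); then Marchetti, Varga, Andersen and Osei (Non-Executive Director).
Quinn and Salazar both have continuous board tenure 13 years, so the next rule applies.
Quinn and Salazar both have date first elected to the board Nov 4, 2010, so the next rule applies.
Among Quinn and Salazar, alphabetically by surname: Quinn before Salazar.
Among Ferreira, Takahashi, Novak and Ibarra, by continuous board tenure (lower first): Ferreira and Takahashi (9 years) before Novak (10 years) before Ibarra (13 years).
Ferreira and Takahashi both have date first elected to the board Mar 20, 2015, so the next rule applies.
Among Ferreira and Takahashi, alphabetically by surname: Ferreira before Takahashi.
Among Marchetti, Varga, Andersen and Osei, by continuous board tenure (lower first): Marchetti and Varga (2 years) before Andersen (13 years) before Osei (22 years).
Marchetti and Varga both have date first elected to the board Aug 9, 2004, so the next rule applies.
Among Marchetti and Varga, alphabetically by surname: Marchetti before Varga.
Full order: Quinn, Salazar, Ferreira, Takahashi, Novak, Ibarra, Marchetti, Varga, Andersen, Osei.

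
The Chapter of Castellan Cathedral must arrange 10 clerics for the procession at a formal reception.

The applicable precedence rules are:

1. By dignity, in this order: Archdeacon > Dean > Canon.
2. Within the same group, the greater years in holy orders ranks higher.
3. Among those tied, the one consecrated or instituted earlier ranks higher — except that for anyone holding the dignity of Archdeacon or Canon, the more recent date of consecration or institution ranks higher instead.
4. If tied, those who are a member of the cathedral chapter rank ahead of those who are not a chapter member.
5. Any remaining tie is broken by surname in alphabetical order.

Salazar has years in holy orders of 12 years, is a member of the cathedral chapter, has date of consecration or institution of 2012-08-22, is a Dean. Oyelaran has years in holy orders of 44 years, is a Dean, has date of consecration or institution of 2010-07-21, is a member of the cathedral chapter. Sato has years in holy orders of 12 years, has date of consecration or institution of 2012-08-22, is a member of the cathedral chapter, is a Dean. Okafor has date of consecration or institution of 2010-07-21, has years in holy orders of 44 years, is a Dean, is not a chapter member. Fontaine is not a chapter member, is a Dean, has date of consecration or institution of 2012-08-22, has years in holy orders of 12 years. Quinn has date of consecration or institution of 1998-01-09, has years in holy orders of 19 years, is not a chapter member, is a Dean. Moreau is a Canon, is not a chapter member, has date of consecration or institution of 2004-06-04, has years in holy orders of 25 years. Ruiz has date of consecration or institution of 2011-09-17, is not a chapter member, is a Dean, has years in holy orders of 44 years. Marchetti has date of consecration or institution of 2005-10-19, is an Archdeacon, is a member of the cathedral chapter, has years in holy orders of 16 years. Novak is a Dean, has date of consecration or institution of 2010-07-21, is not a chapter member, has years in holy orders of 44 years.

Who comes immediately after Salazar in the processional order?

By dignity: Marchetti (Archdeacon); then Oyelaran, Novak, Okafor, Ruiz, Quinn, Salazar, Sato and Fontaine (Dean); then Moreau (Canon).
Among Oyelaran, Novak, Okafor, Ruiz, Quinn, Salazar, Sato and Fontaine, by years in holy orders (higher first): Oyelaran, Novak, Okafor and Ruiz (44 years) before Quinn (19 years) before Salazar, Sato and Fontaine (12 years).
Among Oyelaran, Novak, Okafor and Ruiz, by date of consecration or institution (earlier first): Oyelaran, Novak and Okafor (2010-07-21) before Ruiz (2011-09-17).
Among Oyelaran, Novak and Okafor, a member of the cathedral chapter before not a chapter member: Oyelaran (a member of the cathedral chapter) before Novak and Okafor (not a chapter member).
Among Novak and Okafor, alphabetically by surname: Novak before Okafor.
Salazar, Sato and Fontaine all have date of consecration or institution 2012-08-22, so the next rule applies.
Among Salazar, Sato and Fontaine, a member of the cathedral chapter before not a chapter member: Salazar and Sato (a member of the cathedral chapter) before Fontaine (not a chapter member).
Among Salazar and Sato, alphabetically by surname: Salazar before Sato.
Order: Marchetti, Oyelaran, Novak, Okafor, Ruiz, Quinn, Salazar, Sato, Fontaine, Moreau.

Sato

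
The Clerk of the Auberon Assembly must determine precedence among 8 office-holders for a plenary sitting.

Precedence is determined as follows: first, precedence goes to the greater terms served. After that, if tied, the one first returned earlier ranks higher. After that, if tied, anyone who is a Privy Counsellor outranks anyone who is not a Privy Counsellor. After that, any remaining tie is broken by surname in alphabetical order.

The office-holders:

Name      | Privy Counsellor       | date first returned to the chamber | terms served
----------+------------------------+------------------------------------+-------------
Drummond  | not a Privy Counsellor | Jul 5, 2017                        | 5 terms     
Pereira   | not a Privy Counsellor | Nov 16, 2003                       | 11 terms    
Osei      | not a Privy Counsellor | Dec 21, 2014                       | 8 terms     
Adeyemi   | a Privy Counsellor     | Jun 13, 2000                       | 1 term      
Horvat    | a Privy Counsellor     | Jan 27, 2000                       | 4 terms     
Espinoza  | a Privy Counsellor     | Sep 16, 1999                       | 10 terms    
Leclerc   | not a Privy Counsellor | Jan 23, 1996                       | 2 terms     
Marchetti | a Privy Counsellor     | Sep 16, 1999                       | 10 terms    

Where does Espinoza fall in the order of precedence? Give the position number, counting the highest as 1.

2

By terms served (higher first): Pereira (11 terms); then Espinoza and Marchetti (both 10 terms); then Osei (8 terms); then Drummond (5 terms); then Horvat (4 terms); then Leclerc (2 terms); then Adeyemi (1 term).
Espinoza and Marchetti both have date first returned to the chamber Sep 16, 1999, so the next rule applies.
Espinoza and Marchetti are each a Privy Counsellor, so the next rule applies.
Among Espinoza and Marchetti, alphabetically by surname: Espinoza before Marchetti.
Order: Pereira, Espinoza, Marchetti, Osei, Drummond, Horvat, Leclerc, Adeyemi. So position 2.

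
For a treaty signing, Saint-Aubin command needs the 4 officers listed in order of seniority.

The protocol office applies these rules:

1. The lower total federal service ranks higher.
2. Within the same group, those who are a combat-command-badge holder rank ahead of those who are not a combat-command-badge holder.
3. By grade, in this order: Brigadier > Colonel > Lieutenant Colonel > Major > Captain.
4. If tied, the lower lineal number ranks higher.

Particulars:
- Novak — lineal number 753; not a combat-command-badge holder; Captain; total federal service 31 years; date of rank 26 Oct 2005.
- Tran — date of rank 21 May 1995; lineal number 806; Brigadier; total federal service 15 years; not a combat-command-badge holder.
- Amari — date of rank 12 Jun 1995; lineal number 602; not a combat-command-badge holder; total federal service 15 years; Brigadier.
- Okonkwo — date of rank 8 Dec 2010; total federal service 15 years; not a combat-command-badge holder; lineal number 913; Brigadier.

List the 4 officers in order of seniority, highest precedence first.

Amari, Tran, Okonkwo, Novak

By total federal service (lower first): Amari, Tran and Okonkwo (each 15 years); then Novak (31 years).
Amari, Tran and Okonkwo are each not a combat-command-badge holder, so the next rule applies.
Amari, Tran and Okonkwo are each Brigadier, so the next rule applies.
Among Amari, Tran and Okonkwo, by lineal number (lower first): Amari (602) before Tran (806) before Okonkwo (913).
Full order: Amari, Tran, Okonkwo, Novak.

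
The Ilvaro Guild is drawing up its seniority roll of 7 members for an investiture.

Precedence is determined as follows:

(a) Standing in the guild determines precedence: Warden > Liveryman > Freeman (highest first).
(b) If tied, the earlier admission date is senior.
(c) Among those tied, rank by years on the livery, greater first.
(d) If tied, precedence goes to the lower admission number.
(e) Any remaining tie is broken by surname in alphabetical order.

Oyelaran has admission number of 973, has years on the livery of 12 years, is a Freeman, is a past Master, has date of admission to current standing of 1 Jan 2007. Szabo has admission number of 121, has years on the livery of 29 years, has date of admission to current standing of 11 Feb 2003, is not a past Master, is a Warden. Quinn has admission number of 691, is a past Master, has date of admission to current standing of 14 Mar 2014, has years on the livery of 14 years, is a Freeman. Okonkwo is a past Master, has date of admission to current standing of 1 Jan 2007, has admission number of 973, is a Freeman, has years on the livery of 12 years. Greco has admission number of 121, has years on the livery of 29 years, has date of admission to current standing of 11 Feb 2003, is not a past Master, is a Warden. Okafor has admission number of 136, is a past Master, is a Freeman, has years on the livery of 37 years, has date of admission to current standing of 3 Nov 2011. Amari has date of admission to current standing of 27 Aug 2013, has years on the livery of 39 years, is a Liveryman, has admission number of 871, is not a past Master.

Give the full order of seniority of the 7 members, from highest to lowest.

Greco, Szabo, Amari, Okonkwo, Oyelaran, Okafor, Quinn

By standing in the guild: Greco and Szabo (Warden); then Amari (Liveryman); then Okonkwo, Oyelaran, Okafor and Quinn (Freeman).
Greco and Szabo both have date of admission to current standing 11 Feb 2003, so the next rule applies.
Greco and Szabo both have years on the livery 29 years, so the next rule applies.
Greco and Szabo both have admission number 121, so the next rule applies.
Among Greco and Szabo, alphabetically by surname: Greco before Szabo.
Among Okonkwo, Oyelaran, Okafor and Quinn, by date of admission to current standing (earlier first): Okonkwo and Oyelaran (1 Jan 2007) before Okafor (3 Nov 2011) before Quinn (14 Mar 2014).
Okonkwo and Oyelaran both have years on the livery 12 years, so the next rule applies.
Okonkwo and Oyelaran both have admission number 973, so the next rule applies.
Among Okonkwo and Oyelaran, alphabetically by surname: Okonkwo before Oyelaran.
Full order: Greco, Szabo, Amari, Okonkwo, Oyelaran, Okafor, Quinn.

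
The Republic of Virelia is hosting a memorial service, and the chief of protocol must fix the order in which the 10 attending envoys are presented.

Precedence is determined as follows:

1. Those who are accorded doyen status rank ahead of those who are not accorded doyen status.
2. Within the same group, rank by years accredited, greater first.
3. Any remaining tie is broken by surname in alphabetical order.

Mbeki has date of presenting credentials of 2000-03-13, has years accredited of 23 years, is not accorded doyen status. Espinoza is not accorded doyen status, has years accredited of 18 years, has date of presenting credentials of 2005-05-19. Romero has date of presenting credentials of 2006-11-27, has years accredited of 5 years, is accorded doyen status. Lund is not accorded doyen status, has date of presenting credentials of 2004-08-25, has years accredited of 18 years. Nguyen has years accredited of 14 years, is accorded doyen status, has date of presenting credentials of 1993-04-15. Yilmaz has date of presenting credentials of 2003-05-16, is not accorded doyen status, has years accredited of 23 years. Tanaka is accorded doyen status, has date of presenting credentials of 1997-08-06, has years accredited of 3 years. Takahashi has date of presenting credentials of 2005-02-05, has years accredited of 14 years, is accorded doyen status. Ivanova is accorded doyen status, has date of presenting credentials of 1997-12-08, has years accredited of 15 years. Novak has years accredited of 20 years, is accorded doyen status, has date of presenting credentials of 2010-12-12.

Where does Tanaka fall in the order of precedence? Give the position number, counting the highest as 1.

By the first rule: Novak, Ivanova, Nguyen, Takahashi, Romero and Tanaka (each accorded doyen status); then Mbeki, Yilmaz, Espinoza and Lund (each not accorded doyen status).
Among Novak, Ivanova, Nguyen, Takahashi, Romero and Tanaka, by years accredited (higher first): Novak (20 years) before Ivanova (15 years) before Nguyen and Takahashi (14 years) before Romero (5 years) before Tanaka (3 years).
Among Nguyen and Takahashi, alphabetically by surname: Nguyen before Takahashi.
Among Mbeki, Yilmaz, Espinoza and Lund, by years accredited (higher first): Mbeki and Yilmaz (23 years) before Espinoza and Lund (18 years).
Among Mbeki and Yilmaz, alphabetically by surname: Mbeki before Yilmaz.
Among Espinoza and Lund, alphabetically by surname: Espinoza before Lund.
Order: Novak, Ivanova, Nguyen, Takahashi, Romero, Tanaka, Mbeki, Yilmaz, Espinoza, Lund. So position 6.

6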